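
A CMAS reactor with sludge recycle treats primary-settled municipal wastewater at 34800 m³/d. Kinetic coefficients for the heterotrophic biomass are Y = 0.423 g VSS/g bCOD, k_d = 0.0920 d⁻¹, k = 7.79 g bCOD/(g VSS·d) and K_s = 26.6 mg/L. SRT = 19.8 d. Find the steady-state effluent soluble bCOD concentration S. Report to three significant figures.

From the Monod/SRT balance for a CMAS, S = K_s·(1+k_d θ_c)/[θ_c·(Y k − k_d) − 1] = 26.6 × (1 + 0.0920 × 19.8) / [19.8 × (0.423 × 7.79 − 0.0920) − 1] = 75.05 / 62.42 = 1.202 mg/L.

S ≈ 1.20 mg/L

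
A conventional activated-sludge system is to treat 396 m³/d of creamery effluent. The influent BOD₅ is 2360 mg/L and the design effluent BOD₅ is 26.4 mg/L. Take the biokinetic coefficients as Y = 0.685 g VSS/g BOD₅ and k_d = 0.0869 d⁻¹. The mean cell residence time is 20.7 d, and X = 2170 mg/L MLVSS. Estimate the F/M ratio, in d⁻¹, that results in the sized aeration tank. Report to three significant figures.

F/M ≈ 0.200 d⁻¹

Steady-state biomass mass balance: V·X·(1 + k_d·θ_c) = Y·Q·(S₀ − S)·θ_c, so V = 0.685 × 396 × (2360 − 26.4) × 20.7 / [2170 × (1 + 0.0869 × 20.7)] = 1.31×10^7 / 6073 = 2157 m³.
Food-to-microorganism ratio F/M = Q S₀ / (V X) = 396 × 2360 / (2157 × 2170) = 0.1996 d⁻¹.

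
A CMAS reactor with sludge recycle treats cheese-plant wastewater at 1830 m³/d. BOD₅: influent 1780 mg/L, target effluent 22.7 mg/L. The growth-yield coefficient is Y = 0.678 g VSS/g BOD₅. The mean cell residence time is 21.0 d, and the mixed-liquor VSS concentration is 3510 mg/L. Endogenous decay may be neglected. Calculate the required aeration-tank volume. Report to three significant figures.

With k_d = 0 the design equation reduces to V = Y Q (S₀−S) θ_c / X = 0.678 × 1830 × (1780 − 22.7) × 21.0 / 3510 = 13045 m³.

V ≈ 13000 m³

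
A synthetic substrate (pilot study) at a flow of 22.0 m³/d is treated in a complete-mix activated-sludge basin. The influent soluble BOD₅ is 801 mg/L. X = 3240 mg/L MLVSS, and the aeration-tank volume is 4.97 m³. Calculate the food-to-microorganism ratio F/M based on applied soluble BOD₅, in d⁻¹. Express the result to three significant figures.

F/M = Q·S₀ / (V·X) = 22.0 × 801 / (4.970 × 3240) = 1.094 g soluble BOD₅·(g VSS·d)⁻¹.

F/M ≈ 1.09 d⁻¹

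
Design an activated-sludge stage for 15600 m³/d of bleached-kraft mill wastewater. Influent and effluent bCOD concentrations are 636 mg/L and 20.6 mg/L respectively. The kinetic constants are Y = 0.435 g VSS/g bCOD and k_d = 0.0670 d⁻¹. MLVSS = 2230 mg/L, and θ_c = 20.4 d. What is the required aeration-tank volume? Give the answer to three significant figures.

V ≈ 16100 m³

Rearranging the biomass balance for a CMAS with decay, V = Y·Q·ΔS·θ_c / [X·(1+k_d θ_c)] = 0.435 × 15600 × (636 − 20.6) × 20.4 / [2230 × (1 + 0.0670 × 20.4)] = 8.52×10^7 / 5278 = 16141 m³.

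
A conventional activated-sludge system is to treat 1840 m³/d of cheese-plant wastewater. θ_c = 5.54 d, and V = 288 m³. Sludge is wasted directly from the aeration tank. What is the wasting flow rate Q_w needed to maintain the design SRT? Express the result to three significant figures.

Q_w ≈ 52.0 m³/d

Wasting from the aeration tank: Q_w = V / θ_c = 288.0 / 5.54 = 51.99 m³/d.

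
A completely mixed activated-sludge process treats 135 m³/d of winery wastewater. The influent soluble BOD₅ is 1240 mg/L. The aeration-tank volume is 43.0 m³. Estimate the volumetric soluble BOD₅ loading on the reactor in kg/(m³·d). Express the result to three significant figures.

Applied soluble BOD₅ load per unit volume = Q·S₀/V = (135 × 1240/1000)/43.00 = 3.893 kg soluble BOD₅·m⁻³·d⁻¹.

L_v ≈ 3.89 kg soluble BOD₅/(m³·d)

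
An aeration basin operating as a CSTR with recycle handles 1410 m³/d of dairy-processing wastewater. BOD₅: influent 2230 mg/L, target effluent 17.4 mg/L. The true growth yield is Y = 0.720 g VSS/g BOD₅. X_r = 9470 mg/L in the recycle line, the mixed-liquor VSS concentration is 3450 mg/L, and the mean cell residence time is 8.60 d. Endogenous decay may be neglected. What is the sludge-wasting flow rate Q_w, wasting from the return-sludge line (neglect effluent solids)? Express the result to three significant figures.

With k_d = 0 the design equation reduces to V = Y Q (S₀−S) θ_c / X = 0.720 × 1410 × (2230 − 17.4) × 8.60 / 3450 = 5599 m³.
Wasting from the return line (neglecting effluent solids): Q_w = V·X / (θ_c·X_r) = 5599 × 3450 / (8.60 × 9470) = 237.2 m³/d.

Q_w ≈ 237 m³/d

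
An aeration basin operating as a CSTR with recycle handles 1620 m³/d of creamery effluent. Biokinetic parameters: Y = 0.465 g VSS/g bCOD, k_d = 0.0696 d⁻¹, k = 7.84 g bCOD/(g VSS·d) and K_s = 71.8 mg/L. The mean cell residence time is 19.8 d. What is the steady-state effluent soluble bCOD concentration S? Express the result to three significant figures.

From the Monod/SRT balance for a CMAS, S = K_s·(1+k_d θ_c)/[θ_c·(Y k − k_d) − 1] = 71.8 × (1 + 0.0696 × 19.8) / [19.8 × (0.465 × 7.84 − 0.0696) − 1] = 170.7 / 69.80 = 2.446 mg/L.

S ≈ 2.45 mg/L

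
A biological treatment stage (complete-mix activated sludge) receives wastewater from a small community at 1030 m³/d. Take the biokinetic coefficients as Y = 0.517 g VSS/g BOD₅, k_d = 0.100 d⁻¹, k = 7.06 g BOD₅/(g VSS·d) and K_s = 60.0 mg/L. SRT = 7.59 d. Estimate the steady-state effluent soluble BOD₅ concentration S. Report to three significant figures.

Effluent substrate depends only on kinetics and SRT: S = K_s(1 + k_d θ_c) / [θ_c(Yk − k_d) − 1] = 60.0 × (1 + 0.100 × 7.59) / [7.59 × (0.517 × 7.06 − 0.100) − 1] = 105.5 / 25.94 = 4.068 mg/L.

S ≈ 4.07 mg/L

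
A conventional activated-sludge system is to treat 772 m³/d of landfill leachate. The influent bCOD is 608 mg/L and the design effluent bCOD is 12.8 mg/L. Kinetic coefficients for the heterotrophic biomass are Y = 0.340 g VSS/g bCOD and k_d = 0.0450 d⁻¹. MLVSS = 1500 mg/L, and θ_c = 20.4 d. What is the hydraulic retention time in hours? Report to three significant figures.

From the SRT design equation V = Y Q (S₀−S) θ_c / [X (1 + k_d θ_c)] = 0.340 × 772 × (608 − 12.8) × 20.4 / [1500 × (1 + 0.0450 × 20.4)] = 3.19×10^6 / 2877 = 1108 m³.
τ = V/Q = 1108/772 = 1.435 d, or 34.44 h.

τ ≈ 34.4 h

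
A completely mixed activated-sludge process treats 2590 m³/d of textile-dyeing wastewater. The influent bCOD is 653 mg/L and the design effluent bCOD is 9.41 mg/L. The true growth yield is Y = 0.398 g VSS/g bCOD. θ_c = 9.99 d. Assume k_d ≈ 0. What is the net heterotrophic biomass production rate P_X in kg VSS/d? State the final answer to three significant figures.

P_X ≈ 663 kg VSS/d

With endogenous decay neglected, the observed yield equals the true yield: Y_obs = Y = 0.398 g VSS/g bCOD.
Mass of bCOD removed per day: Q(S₀ − S) = 2590 × 643.6 g/m³ = 1667 kg/d.
So the net sludge growth is P_X = 0.3980 × 1667 = 663.4 kg VSS/d.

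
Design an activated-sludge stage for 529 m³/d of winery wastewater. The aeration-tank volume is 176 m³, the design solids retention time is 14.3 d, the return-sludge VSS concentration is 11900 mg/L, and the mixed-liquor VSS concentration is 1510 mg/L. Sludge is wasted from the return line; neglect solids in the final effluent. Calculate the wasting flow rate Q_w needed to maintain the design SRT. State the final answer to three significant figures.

Q_w ≈ 1.56 m³/d

Q_w = (V·X)/(θ_c X_r) = 176.0 × 1510 / (14.3 × 11900) = 1.562 m³/d.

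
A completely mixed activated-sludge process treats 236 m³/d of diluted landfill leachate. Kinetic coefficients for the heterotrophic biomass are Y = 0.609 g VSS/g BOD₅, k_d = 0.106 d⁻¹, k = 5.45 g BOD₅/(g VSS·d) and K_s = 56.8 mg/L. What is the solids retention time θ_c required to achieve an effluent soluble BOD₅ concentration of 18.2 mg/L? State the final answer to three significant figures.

θ_c ≈ 1.43 d

Specific growth rate at S = 18.2 mg/L: μ = YkS/(K_s+S) = 0.609·5.45·18.2/(56.8+18.2) = 0.8054 d⁻¹.
Then 1/θ_c = μ − k_d = 0.8054 − 0.106 = 0.6994 d⁻¹, giving θ_c = 1.430 d.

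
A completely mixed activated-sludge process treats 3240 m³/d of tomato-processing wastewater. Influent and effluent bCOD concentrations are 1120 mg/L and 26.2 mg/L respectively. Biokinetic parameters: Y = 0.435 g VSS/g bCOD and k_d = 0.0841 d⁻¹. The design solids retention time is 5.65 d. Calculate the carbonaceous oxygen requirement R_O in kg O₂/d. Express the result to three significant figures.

R_O ≈ 2060 kg O₂/d

The observed yield is Y_obs = Y/(1 + k_d·θ_c) = 0.435 / (1 + 0.0841 × 5.65) = 0.435 / 1.475 = 0.2949 g VSS per g bCOD removed.
Substrate removed = Q·(S₀ − S) = 3240 m³/d × (1120 − 26.2) g/m³ = 3.54×10^6 g/d = 3544 kg/d.
Net sludge production P_X = 0.2949 × 3544 = 1045 kg VSS/d.
R_O = Q·ΔS − 1.42 P_X = 3544 − 1484 = 2060 kg O₂/d.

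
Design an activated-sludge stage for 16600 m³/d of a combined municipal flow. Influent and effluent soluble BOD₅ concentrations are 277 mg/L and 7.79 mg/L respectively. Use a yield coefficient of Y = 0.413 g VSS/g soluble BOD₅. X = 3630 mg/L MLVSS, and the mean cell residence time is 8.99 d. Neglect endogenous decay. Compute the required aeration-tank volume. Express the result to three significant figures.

Biomass mass balance (decay neglected): V·X = Y·Q·(S₀ − S)·θ_c, so V = 0.413 × 16600 × (277 − 7.79) × 8.99 / 3630 = 4571 m³.

V ≈ 4570 m³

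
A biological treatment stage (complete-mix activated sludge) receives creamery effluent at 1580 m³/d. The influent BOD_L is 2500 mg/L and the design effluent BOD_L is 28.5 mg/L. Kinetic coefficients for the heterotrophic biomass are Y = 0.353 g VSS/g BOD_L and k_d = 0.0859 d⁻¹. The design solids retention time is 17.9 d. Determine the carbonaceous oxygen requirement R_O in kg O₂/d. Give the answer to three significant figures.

R_O ≈ 3130 kg O₂/d

Correct the yield for decay: Y_obs = Y/(1 + k_d θ_c) = 0.353 / (1 + 0.0859 × 17.9) = 0.353 / 2.538 = 0.1391.
Substrate removed = Q·(S₀ − S) = 1580 m³/d × (2500 − 28.5) g/m³ = 3.9×10^6 g/d = 3905 kg/d.
P_X = Y_obs·Q·(S₀ − S) = 0.1391 × 3905 = 543.2 kg VSS/d.
Carbonaceous O₂ demand = substrate oxidised − cell-mass equivalent = 3905 − 1.42 × 543.2 = 3134 kg O₂/d.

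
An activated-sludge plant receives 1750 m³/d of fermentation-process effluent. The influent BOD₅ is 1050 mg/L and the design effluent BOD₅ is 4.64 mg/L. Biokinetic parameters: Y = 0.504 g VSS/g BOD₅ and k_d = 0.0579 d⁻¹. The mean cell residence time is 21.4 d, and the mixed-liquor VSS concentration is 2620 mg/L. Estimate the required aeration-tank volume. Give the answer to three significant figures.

V ≈ 3360 m³

Steady-state biomass mass balance: V·X·(1 + k_d·θ_c) = Y·Q·(S₀ − S)·θ_c, so V = 0.504 × 1750 × (1050 − 4.64) × 21.4 / [2620 × (1 + 0.0579 × 21.4)] = 1.97×10^7 / 5866 = 3363 m³.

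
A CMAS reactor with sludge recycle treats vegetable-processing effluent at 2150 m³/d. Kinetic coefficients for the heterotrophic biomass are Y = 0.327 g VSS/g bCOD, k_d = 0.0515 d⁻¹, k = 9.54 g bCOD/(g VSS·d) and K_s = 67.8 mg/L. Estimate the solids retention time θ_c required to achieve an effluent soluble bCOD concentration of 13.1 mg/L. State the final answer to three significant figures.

From 1/θ_c = Y·k·S/(K_s + S) − k_d: Y·k·S/(K_s+S) = 0.327 × 9.54 × 13.1 / (67.8 + 13.1) = 0.5051 d⁻¹.
θ_c = 1/(μ − k_d) = 1/(0.5051 − 0.0515) = 1/0.4536 = 2.204 d.

θ_c ≈ 2.20 d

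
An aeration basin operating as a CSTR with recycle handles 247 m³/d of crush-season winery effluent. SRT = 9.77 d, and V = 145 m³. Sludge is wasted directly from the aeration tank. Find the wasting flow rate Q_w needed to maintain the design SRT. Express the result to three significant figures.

For wasting at MLVSS concentration, Q_w = V/θ_c = 145.0/9.77 = 14.84 m³/d.

Q_w ≈ 14.8 m³/d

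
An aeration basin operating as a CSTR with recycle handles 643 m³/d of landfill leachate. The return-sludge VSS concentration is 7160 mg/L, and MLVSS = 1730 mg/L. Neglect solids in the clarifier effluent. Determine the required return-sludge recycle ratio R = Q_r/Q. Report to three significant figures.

Solids balance on the clarifier gives (1+R)X = R·X_r, so R = X/(X_r − X) = 1730 / (7160 − 1730) = 0.3186.

R ≈ 0.319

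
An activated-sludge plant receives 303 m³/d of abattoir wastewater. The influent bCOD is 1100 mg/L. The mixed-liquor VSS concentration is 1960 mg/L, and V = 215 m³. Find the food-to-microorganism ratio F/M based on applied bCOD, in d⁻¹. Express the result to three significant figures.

Food-to-microorganism ratio F/M = Q S₀ / (V X) = 303 × 1100 / (215.0 × 1960) = 0.7909 d⁻¹.

F/M ≈ 0.791 d⁻¹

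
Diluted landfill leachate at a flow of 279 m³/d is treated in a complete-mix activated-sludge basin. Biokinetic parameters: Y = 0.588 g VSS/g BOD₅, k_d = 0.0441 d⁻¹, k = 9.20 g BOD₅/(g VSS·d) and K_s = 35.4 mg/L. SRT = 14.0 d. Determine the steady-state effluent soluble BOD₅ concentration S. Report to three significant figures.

S ≈ 0.773 mg/L

Effluent substrate depends only on kinetics and SRT: S = K_s(1 + k_d θ_c) / [θ_c(Yk − k_d) − 1] = 35.4 × (1 + 0.0441 × 14.0) / [14.0 × (0.588 × 9.20 − 0.0441) − 1] = 57.26 / 74.12 = 0.7725 mg/L.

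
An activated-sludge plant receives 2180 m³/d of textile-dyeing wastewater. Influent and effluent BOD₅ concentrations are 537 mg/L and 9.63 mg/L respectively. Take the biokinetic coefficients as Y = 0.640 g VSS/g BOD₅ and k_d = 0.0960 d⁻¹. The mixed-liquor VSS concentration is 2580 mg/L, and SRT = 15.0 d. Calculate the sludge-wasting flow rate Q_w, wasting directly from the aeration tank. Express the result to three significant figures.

Steady-state biomass mass balance: V·X·(1 + k_d·θ_c) = Y·Q·(S₀ − S)·θ_c, so V = 0.640 × 2180 × (537 − 9.63) × 15.0 / [2580 × (1 + 0.0960 × 15.0)] = 1.1×10^7 / 6295 = 1753 m³.
With mixed-liquor wasting, θ_c = V/Q_w, so Q_w = V/θ_c = 1753/15.0 = 116.9 m³/d.

Q_w ≈ 117 m³/d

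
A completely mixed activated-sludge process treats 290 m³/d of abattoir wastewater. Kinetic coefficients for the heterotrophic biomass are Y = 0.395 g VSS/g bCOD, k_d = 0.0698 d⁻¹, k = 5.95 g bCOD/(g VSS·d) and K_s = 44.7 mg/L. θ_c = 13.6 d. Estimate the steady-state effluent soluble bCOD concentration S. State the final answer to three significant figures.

For a completely mixed reactor with recycle the Lawrence–McCarty relation gives S = K_s·(1 + k_d·θ_c) / [θ_c·(Y·k − k_d) − 1] = 44.7 × (1 + 0.0698 × 13.6) / [13.6 × (0.395 × 5.95 − 0.0698) − 1] = 87.13 / 30.01 = 2.903 mg/L.

S ≈ 2.90 mg/L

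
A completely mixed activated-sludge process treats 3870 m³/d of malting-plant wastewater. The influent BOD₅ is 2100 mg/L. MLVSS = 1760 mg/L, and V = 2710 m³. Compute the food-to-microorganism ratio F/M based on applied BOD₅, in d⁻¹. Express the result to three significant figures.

F/M ≈ 1.70 d⁻¹

Food-to-microorganism ratio F/M = Q S₀ / (V X) = 3870 × 2100 / (2710 × 1760) = 1.704 d⁻¹.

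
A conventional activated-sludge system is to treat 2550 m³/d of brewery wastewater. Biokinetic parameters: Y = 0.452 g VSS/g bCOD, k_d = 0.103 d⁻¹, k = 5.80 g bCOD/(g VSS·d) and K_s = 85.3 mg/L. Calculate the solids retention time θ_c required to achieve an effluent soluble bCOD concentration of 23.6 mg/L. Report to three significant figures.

Specific growth rate at S = 23.6 mg/L: μ = YkS/(K_s+S) = 0.452·5.80·23.6/(85.3+23.6) = 0.5681 d⁻¹.
θ_c = 1/(μ − k_d) = 1/(0.5681 − 0.103) = 1/0.4651 = 2.150 d.

θ_c ≈ 2.15 d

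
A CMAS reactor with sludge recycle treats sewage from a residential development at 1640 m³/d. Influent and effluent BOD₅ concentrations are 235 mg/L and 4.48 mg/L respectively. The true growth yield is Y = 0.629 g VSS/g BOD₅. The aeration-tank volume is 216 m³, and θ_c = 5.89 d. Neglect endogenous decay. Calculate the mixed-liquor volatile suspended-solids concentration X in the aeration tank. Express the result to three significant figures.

X ≈ 6480 mg/L

X = Y·Q·ΔS·θ_c / V = 0.629 × 1640 × (235 − 4.48) × 5.89 / 216 = 6484 mg/L.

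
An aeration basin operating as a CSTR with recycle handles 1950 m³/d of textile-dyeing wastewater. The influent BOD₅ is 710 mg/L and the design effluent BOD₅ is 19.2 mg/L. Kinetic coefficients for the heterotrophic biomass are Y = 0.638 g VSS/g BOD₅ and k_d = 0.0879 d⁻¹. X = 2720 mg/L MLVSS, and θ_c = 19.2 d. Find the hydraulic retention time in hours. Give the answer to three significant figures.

τ ≈ 27.8 h

From the SRT design equation V = Y Q (S₀−S) θ_c / [X (1 + k_d θ_c)] = 0.638 × 1950 × (710 − 19.2) × 19.2 / [2720 × (1 + 0.0879 × 19.2)] = 1.65×10^7 / 7310 = 2257 m³.
τ = V/Q = 2257/1950 = 1.158 d, or 27.78 h.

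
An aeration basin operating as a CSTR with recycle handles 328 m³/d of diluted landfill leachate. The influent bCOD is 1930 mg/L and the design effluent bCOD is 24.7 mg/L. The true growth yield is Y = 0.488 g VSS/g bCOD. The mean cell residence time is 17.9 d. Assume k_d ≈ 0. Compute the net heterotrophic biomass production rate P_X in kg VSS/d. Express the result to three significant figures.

Since k_d ≈ 0, Y_obs = Y = 0.488 g VSS/g bCOD.
Q·(S₀ − S) = 328 × (1930 − 24.7) × 10⁻³ = 624.9 kg/d removed.
Net biomass production P_X = Y_obs × Q·(S₀ − S) = 0.4880 × 624.9 = 305.0 kg VSS/d.

P_X ≈ 305 kg VSS/d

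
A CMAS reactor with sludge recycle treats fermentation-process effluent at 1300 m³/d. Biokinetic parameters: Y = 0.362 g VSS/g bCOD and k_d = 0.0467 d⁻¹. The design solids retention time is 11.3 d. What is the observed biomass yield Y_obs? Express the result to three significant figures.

The observed yield is Y_obs = Y/(1 + k_d·θ_c) = 0.362 / (1 + 0.0467 × 11.3) = 0.362 / 1.528 = 0.2370 g VSS per g bCOD removed.

Y_obs ≈ 0.237 g VSS/g bCOD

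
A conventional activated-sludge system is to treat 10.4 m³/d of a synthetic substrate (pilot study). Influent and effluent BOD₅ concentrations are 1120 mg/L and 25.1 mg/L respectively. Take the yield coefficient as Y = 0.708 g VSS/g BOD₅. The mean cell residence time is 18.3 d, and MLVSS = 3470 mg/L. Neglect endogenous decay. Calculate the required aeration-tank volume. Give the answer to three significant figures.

V ≈ 42.5 m³

Biomass mass balance (decay neglected): V·X = Y·Q·(S₀ − S)·θ_c, so V = 0.708 × 10.4 × (1120 − 25.1) × 18.3 / 3470 = 42.52 m³.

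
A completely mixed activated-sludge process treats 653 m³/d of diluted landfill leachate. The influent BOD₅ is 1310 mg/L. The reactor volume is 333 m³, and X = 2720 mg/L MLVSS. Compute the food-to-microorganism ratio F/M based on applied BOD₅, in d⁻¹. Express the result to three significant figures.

F/M = applied load / biomass = Q·S₀/(V·X) = 653 × 1310 / (333.0 × 2720) = 0.9444 d⁻¹.

F/M ≈ 0.944 d⁻¹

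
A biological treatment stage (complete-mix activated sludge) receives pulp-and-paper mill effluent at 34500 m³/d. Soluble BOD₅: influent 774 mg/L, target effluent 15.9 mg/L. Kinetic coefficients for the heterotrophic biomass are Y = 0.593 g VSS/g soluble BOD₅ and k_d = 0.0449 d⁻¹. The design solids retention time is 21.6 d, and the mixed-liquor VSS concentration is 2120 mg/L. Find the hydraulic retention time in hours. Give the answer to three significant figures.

Steady-state biomass mass balance: V·X·(1 + k_d·θ_c) = Y·Q·(S₀ − S)·θ_c, so V = 0.593 × 34500 × (774 − 15.9) × 21.6 / [2120 × (1 + 0.0449 × 21.6)] = 3.35×10^8 / 4176 = 80221 m³.
HRT = V/Q = 80221 m³ / 34500 m³·d⁻¹ = 2.325 d × 24 = 55.81 h.

τ ≈ 55.8 h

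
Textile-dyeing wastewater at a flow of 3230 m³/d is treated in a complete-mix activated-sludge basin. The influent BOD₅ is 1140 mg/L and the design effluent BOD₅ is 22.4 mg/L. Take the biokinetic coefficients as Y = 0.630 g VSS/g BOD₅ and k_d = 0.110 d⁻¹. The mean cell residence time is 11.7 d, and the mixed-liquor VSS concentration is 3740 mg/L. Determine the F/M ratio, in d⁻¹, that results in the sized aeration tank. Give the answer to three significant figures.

F/M ≈ 0.316 d⁻¹

Rearranging the biomass balance for a CMAS with decay, V = Y·Q·ΔS·θ_c / [X·(1+k_d θ_c)] = 0.630 × 3230 × (1140 − 22.4) × 11.7 / [3740 × (1 + 0.110 × 11.7)] = 2.66×10^7 / 8553 = 3111 m³.
F/M = applied load / biomass = Q·S₀/(V·X) = 3230 × 1140 / (3111 × 3740) = 0.3165 d⁻¹.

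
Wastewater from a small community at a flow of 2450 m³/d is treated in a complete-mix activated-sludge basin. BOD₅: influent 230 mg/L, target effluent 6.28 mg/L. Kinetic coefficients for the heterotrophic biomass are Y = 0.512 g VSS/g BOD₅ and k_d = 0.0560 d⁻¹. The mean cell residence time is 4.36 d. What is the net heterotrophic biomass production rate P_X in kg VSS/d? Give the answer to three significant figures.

Y_obs = Y / (1 + k_d θ_c) = 0.512 / (1 + 0.0560 × 4.36) = 0.512 / 1.244 = 0.4115.
Substrate removed = Q·(S₀ − S) = 2450 m³/d × (230 − 6.28) g/m³ = 5.48×10^5 g/d = 548.1 kg/d.
Net biomass production P_X = Y_obs × Q·(S₀ − S) = 0.4115 × 548.1 = 225.6 kg VSS/d.

P_X ≈ 226 kg VSS/d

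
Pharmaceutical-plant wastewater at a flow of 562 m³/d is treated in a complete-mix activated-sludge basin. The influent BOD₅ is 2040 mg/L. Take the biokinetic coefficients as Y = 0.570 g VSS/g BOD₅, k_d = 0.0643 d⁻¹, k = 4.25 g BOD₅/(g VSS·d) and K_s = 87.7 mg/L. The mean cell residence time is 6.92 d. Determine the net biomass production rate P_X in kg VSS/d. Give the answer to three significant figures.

Effluent substrate depends only on kinetics and SRT: S = K_s(1 + k_d θ_c) / [θ_c(Yk − k_d) − 1] = 87.7 × (1 + 0.0643 × 6.92) / [6.92 × (0.570 × 4.25 − 0.0643) − 1] = 126.7 / 15.32 = 8.272 mg/L.
Observed yield with endogenous decay: Y_obs = Y / (1 + k_d·θ_c) = 0.570 / (1 + 0.0643 × 6.92) = 0.570 / 1.445 = 0.3945 g VSS/g BOD₅.
Substrate removed = Q·(S₀ − S) = 562 m³/d × (2040 − 8.27) g/m³ = 1.14×10^6 g/d = 1142 kg/d.
Biomass produced: P_X = Y_obs·Q·ΔS = 0.3945 × 1142 ≈ 450.4 kg VSS/d.

P_X ≈ 450 kg VSS/d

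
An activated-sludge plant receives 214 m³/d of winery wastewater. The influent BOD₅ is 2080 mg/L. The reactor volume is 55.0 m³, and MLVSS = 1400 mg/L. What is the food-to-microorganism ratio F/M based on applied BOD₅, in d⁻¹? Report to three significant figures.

F/M ≈ 5.78 d⁻¹

F/M = Q·S₀ / (V·X) = 214 × 2080 / (55.00 × 1400) = 5.781 g BOD₅·(g VSS·d)⁻¹.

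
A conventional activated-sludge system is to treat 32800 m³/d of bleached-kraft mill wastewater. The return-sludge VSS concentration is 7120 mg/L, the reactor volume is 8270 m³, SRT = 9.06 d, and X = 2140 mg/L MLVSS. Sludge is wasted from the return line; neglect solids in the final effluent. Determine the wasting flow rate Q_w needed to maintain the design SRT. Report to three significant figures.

Q_w ≈ 274 m³/d

Wasting from the return line (neglecting effluent solids): Q_w = V·X / (θ_c·X_r) = 8270 × 2140 / (9.06 × 7120) = 274.4 m³/d.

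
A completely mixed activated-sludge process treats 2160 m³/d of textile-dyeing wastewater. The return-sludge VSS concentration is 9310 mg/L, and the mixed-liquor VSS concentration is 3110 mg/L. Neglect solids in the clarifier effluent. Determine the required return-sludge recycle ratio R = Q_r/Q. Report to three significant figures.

R = Q_r/Q = X/(X_r − X) = 3110 / (9310 − 3110) = 0.5016.

R ≈ 0.502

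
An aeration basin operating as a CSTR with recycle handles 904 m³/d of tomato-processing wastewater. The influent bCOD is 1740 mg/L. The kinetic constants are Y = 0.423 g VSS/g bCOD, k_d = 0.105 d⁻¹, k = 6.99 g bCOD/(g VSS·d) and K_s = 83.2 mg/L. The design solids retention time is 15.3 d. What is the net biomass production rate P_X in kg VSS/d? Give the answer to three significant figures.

P_X ≈ 255 kg VSS/d

Effluent substrate depends only on kinetics and SRT: S = K_s(1 + k_d θ_c) / [θ_c(Yk − k_d) − 1] = 83.2 × (1 + 0.105 × 15.3) / [15.3 × (0.423 × 6.99 − 0.105) − 1] = 216.9 / 42.63 = 5.087 mg/L.
Correct the yield for decay: Y_obs = Y/(1 + k_d θ_c) = 0.423 / (1 + 0.105 × 15.3) = 0.423 / 2.607 = 0.1623.
Mass of bCOD removed per day: Q(S₀ − S) = 904 × 1735 g/m³ = 1568 kg/d.
So the net sludge growth is P_X = 0.1623 × 1568 = 254.5 kg VSS/d.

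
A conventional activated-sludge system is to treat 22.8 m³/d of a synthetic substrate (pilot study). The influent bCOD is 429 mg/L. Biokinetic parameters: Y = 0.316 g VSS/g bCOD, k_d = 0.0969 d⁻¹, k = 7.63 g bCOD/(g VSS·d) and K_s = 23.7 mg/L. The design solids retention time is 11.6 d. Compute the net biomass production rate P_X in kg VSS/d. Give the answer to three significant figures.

For a completely mixed reactor with recycle the Lawrence–McCarty relation gives S = K_s·(1 + k_d·θ_c) / [θ_c·(Y·k − k_d) − 1] = 23.7 × (1 + 0.0969 × 11.6) / [11.6 × (0.316 × 7.63 − 0.0969) − 1] = 50.34 / 25.84 = 1.948 mg/L.
Observed yield with endogenous decay: Y_obs = Y / (1 + k_d·θ_c) = 0.316 / (1 + 0.0969 × 11.6) = 0.316 / 2.124 = 0.1488 g VSS/g bCOD.
Q·(S₀ − S) = 22.8 × (429 − 1.95) × 10⁻³ = 9.737 kg/d removed.
P_X = Y_obs · Q(S₀ − S) = 0.1488 × 9.737 = 1.449 kg VSS/d.

P_X ≈ 1.45 kg VSS/d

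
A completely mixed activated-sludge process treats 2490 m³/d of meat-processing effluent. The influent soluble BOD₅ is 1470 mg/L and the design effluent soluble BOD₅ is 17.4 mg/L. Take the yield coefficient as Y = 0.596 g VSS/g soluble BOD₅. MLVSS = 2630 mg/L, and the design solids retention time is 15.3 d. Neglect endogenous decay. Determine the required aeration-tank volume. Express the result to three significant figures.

Biomass mass balance (decay neglected): V·X = Y·Q·(S₀ − S)·θ_c, so V = 0.596 × 2490 × (1470 − 17.4) × 15.3 / 2630 = 12541 m³.

V ≈ 12500 m³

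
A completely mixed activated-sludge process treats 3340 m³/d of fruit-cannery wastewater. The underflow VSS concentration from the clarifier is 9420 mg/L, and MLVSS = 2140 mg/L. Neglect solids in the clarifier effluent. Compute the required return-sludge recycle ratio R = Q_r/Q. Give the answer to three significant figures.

Solids balance on the clarifier gives (1+R)X = R·X_r, so R = X/(X_r − X) = 2140 / (9420 − 2140) = 0.2940.

R ≈ 0.294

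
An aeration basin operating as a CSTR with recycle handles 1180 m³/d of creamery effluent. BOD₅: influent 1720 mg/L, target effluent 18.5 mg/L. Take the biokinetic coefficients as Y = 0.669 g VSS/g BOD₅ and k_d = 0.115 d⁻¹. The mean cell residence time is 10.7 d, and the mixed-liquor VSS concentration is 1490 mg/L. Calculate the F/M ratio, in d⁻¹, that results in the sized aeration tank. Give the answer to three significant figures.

From the SRT design equation V = Y Q (S₀−S) θ_c / [X (1 + k_d θ_c)] = 0.669 × 1180 × (1720 − 18.5) × 10.7 / [1490 × (1 + 0.115 × 10.7)] = 1.44×10^7 / 3323 = 4324 m³.
F/M = applied load / biomass = Q·S₀/(V·X) = 1180 × 1720 / (4324 × 1490) = 0.3150 d⁻¹.

F/M ≈ 0.315 d⁻¹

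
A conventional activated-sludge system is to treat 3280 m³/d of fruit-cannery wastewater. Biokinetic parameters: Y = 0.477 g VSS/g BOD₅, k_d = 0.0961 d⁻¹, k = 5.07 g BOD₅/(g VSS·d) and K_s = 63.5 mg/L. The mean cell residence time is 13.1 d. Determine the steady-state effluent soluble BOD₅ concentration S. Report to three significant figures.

S ≈ 4.88 mg/L

For a completely mixed reactor with recycle the Lawrence–McCarty relation gives S = K_s·(1 + k_d·θ_c) / [θ_c·(Y·k − k_d) − 1] = 63.5 × (1 + 0.0961 × 13.1) / [13.1 × (0.477 × 5.07 − 0.0961) − 1] = 143.4 / 29.42 = 4.875 mg/L.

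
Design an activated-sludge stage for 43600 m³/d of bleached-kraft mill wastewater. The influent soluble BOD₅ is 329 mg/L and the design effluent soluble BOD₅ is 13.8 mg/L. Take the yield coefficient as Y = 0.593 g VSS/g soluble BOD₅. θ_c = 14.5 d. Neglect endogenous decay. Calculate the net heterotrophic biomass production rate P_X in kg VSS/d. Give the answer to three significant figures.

P_X ≈ 8150 kg VSS/d

Since k_d ≈ 0, Y_obs = Y = 0.593 g VSS/g soluble BOD₅.
Q·(S₀ − S) = 43600 × (329 − 13.8) × 10⁻³ = 13743 kg/d removed.
Net biomass production P_X = Y_obs × Q·(S₀ − S) = 0.5930 × 13743 = 8149 kg VSS/d.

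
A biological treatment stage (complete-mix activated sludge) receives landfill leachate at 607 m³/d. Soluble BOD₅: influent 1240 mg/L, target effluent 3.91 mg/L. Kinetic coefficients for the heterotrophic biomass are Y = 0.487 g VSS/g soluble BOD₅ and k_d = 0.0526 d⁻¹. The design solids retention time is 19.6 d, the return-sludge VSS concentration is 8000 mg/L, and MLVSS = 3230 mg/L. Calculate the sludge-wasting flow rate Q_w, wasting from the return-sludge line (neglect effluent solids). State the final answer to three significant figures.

Q_w ≈ 22.5 m³/d

Rearranging the biomass balance for a CMAS with decay, V = Y·Q·ΔS·θ_c / [X·(1+k_d θ_c)] = 0.487 × 607 × (1240 − 3.91) × 19.6 / [3230 × (1 + 0.0526 × 19.6)] = 7.16×10^6 / 6560 = 1092 m³.
Wasting from the return line (neglecting effluent solids): Q_w = V·X / (θ_c·X_r) = 1092 × 3230 / (19.6 × 8000) = 22.49 m³/d.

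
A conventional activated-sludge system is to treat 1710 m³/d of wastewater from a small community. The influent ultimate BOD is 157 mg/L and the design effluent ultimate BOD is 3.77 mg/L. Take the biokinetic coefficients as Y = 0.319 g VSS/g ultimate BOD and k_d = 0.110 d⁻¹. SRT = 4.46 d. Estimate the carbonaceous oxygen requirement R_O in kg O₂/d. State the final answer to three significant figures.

Observed yield with endogenous decay: Y_obs = Y / (1 + k_d·θ_c) = 0.319 / (1 + 0.110 × 4.46) = 0.319 / 1.491 = 0.2140 g VSS/g ultimate BOD.
Mass of ultimate BOD removed per day: Q(S₀ − S) = 1710 × 153.2 g/m³ = 262.0 kg/d.
P_X = Y_obs·Q·(S₀ − S) = 0.2140 × 262.0 = 56.08 kg VSS/d.
R_O = Q·ΔS − 1.42 P_X = 262.0 − 79.63 = 182.4 kg O₂/d.

R_O ≈ 182 kg O₂/d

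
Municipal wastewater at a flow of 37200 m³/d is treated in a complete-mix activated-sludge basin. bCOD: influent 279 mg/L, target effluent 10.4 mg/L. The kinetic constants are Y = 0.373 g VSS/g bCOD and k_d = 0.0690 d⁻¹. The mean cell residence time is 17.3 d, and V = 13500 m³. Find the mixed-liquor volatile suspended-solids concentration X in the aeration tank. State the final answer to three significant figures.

X ≈ 2180 mg/L

X = Y·Q·ΔS·θ_c / [V·(1 + k_d θ_c)] = 0.373 × 37200 × (279 − 10.4) × 17.3 / [13500 × (1 + 0.0690 × 17.3)] = 2177 mg/L.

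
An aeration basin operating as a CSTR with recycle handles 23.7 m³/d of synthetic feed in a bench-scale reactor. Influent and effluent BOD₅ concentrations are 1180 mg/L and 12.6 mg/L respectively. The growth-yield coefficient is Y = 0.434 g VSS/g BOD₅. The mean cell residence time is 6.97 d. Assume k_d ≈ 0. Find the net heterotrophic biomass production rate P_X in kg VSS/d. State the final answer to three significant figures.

P_X ≈ 12.0 kg VSS/d

With endogenous decay neglected, the observed yield equals the true yield: Y_obs = Y = 0.434 g VSS/g BOD₅.
ΔS = 1180 − 12.6 = 1167 mg/L, so the substrate removal rate is 23.7 × 1167/1000 = 27.67 kg BOD₅/d.
Biomass produced: P_X = Y_obs·Q·ΔS = 0.4340 × 27.67 ≈ 12.01 kg VSS/d.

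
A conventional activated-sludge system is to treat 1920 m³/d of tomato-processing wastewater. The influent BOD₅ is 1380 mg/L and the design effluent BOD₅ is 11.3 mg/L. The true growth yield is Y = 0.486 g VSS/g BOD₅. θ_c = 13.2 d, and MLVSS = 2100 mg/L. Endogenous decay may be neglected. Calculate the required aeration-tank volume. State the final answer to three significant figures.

V ≈ 8030 m³

Biomass mass balance (decay neglected): V·X = Y·Q·(S₀ − S)·θ_c, so V = 0.486 × 1920 × (1380 − 11.3) × 13.2 / 2100 = 8028 m³.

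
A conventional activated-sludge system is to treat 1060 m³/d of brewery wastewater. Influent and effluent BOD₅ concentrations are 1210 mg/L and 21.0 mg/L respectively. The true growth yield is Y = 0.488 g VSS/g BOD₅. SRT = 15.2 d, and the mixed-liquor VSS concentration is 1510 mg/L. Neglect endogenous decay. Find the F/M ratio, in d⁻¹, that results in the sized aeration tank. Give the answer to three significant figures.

With k_d = 0 the design equation reduces to V = Y Q (S₀−S) θ_c / X = 0.488 × 1060 × (1210 − 21.0) × 15.2 / 1510 = 6191 m³.
F/M = applied load / biomass = Q·S₀/(V·X) = 1060 × 1210 / (6191 × 1510) = 0.1372 d⁻¹.

F/M ≈ 0.137 d⁻¹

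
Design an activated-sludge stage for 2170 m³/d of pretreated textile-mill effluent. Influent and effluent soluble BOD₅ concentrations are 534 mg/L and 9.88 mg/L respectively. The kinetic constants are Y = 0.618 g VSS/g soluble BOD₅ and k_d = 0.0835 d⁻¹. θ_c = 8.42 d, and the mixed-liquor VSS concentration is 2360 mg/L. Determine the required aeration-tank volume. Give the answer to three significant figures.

From the SRT design equation V = Y Q (S₀−S) θ_c / [X (1 + k_d θ_c)] = 0.618 × 2170 × (534 − 9.88) × 8.42 / [2360 × (1 + 0.0835 × 8.42)] = 5.92×10^6 / 4019 = 1472 m³.

V ≈ 1470 m³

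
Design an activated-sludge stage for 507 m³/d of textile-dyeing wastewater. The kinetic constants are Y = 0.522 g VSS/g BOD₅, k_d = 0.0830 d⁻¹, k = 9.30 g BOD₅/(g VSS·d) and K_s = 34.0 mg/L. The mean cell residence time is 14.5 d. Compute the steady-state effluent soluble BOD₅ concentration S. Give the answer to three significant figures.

Effluent substrate depends only on kinetics and SRT: S = K_s(1 + k_d θ_c) / [θ_c(Yk − k_d) − 1] = 34.0 × (1 + 0.0830 × 14.5) / [14.5 × (0.522 × 9.30 − 0.0830) − 1] = 74.92 / 68.19 = 1.099 mg/L.

S ≈ 1.10 mg/L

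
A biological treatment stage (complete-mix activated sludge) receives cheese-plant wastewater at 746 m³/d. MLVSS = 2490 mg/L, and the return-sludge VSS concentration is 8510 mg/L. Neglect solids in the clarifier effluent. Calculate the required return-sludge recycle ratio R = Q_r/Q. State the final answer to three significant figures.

Mass balance around the secondary clarifier (neglecting effluent solids): R = X / (X_r − X) = 2490 / (8510 − 2490) = 0.4136.

R ≈ 0.414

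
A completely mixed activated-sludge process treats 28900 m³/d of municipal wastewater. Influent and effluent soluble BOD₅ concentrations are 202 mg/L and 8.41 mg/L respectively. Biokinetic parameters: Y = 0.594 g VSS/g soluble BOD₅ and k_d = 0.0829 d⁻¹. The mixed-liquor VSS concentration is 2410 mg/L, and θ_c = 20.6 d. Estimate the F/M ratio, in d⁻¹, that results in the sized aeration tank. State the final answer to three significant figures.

Rearranging the biomass balance for a CMAS with decay, V = Y·Q·ΔS·θ_c / [X·(1+k_d θ_c)] = 0.594 × 28900 × (202 − 8.41) × 20.6 / [2410 × (1 + 0.0829 × 20.6)] = 6.85×10^7 / 6526 = 10491 m³.
F/M = Q·S₀ / (V·X) = 28900 × 202 / (10491 × 2410) = 0.2309 g soluble BOD₅·(g VSS·d)⁻¹.

F/M ≈ 0.231 d⁻¹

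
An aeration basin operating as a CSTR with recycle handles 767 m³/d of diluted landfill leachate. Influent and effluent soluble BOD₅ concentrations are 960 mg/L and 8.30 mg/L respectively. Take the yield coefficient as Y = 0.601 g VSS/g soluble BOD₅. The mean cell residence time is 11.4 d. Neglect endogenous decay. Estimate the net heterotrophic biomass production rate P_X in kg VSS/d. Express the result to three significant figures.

With endogenous decay neglected, the observed yield equals the true yield: Y_obs = Y = 0.601 g VSS/g soluble BOD₅.
ΔS = 960 − 8.30 = 951.7 mg/L, so the substrate removal rate is 767 × 951.7/1000 = 730.0 kg soluble BOD₅/d.
Biomass produced: P_X = Y_obs·Q·ΔS = 0.6010 × 730.0 ≈ 438.7 kg VSS/d.

P_X ≈ 439 kg VSS/d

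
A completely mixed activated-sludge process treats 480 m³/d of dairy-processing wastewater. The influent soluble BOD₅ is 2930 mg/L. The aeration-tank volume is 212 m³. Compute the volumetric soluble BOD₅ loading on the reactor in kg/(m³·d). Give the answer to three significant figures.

L_v ≈ 6.63 kg soluble BOD₅/(m³·d)

Applied soluble BOD₅ load per unit volume = Q·S₀/V = (480 × 2930/1000)/212.0 = 6.634 kg soluble BOD₅·m⁻³·d⁻¹.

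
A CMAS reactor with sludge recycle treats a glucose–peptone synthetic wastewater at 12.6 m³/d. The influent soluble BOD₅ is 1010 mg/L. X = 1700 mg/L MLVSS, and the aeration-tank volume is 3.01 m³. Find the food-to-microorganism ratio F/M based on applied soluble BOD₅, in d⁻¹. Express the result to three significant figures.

F/M ≈ 2.49 d⁻¹

F/M = applied load / biomass = Q·S₀/(V·X) = 12.6 × 1010 / (3.010 × 1700) = 2.487 d⁻¹.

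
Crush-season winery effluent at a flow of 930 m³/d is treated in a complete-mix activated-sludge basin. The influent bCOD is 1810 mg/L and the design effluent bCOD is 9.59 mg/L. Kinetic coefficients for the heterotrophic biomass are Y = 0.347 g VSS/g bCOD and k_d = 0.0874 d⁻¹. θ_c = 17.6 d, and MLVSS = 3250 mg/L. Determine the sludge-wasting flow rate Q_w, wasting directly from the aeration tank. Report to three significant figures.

From the SRT design equation V = Y Q (S₀−S) θ_c / [X (1 + k_d θ_c)] = 0.347 × 930 × (1810 − 9.59) × 17.6 / [3250 × (1 + 0.0874 × 17.6)] = 1.02×10^7 / 8249 = 1240 m³.
For wasting at MLVSS concentration, Q_w = V/θ_c = 1240/17.6 = 70.43 m³/d.

Q_w ≈ 70.4 m³/d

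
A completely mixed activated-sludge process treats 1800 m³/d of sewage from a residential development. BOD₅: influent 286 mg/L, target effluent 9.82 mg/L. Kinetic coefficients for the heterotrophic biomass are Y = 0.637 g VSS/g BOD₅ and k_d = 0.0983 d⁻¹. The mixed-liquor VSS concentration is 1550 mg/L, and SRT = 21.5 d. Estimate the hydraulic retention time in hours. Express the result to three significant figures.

τ ≈ 18.8 h

Rearranging the biomass balance for a CMAS with decay, V = Y·Q·ΔS·θ_c / [X·(1+k_d θ_c)] = 0.637 × 1800 × (286 − 9.82) × 21.5 / [1550 × (1 + 0.0983 × 21.5)] = 6.81×10^6 / 4826 = 1411 m³.
Hydraulic retention time τ = V/Q = 1411 / 1800 = 0.7838 d = 18.81 h.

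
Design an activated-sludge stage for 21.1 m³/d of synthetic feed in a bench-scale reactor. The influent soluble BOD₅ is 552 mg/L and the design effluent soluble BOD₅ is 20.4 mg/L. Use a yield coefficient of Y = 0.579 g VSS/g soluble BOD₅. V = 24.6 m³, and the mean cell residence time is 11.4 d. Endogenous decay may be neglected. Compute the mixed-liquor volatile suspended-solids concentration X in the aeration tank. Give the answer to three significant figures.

X ≈ 3010 mg/L

X = Y·Q·ΔS·θ_c / V = 0.579 × 21.1 × (552 − 20.4) × 11.4 / 24.6 = 3010 mg/L.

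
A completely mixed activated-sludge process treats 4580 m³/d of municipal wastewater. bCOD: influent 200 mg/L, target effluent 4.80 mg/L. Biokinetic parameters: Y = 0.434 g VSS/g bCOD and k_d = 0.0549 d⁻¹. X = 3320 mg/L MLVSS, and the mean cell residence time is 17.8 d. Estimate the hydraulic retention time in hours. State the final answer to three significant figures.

Rearranging the biomass balance for a CMAS with decay, V = Y·Q·ΔS·θ_c / [X·(1+k_d θ_c)] = 0.434 × 4580 × (200 − 4.80) × 17.8 / [3320 × (1 + 0.0549 × 17.8)] = 6.91×10^6 / 6564 = 1052 m³.
τ = V/Q = 1052/4580 = 0.2297 d, or 5.513 h.

τ ≈ 5.51 h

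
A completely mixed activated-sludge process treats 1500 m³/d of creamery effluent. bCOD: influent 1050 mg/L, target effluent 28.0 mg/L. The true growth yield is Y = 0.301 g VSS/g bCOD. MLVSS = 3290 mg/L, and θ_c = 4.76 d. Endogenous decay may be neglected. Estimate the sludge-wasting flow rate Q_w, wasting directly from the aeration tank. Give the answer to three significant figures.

With k_d = 0 the design equation reduces to V = Y Q (S₀−S) θ_c / X = 0.301 × 1500 × (1050 − 28.0) × 4.76 / 3290 = 667.6 m³.
Wasting from the aeration tank: Q_w = V / θ_c = 667.6 / 4.76 = 140.3 m³/d.

Q_w ≈ 140 m³/d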